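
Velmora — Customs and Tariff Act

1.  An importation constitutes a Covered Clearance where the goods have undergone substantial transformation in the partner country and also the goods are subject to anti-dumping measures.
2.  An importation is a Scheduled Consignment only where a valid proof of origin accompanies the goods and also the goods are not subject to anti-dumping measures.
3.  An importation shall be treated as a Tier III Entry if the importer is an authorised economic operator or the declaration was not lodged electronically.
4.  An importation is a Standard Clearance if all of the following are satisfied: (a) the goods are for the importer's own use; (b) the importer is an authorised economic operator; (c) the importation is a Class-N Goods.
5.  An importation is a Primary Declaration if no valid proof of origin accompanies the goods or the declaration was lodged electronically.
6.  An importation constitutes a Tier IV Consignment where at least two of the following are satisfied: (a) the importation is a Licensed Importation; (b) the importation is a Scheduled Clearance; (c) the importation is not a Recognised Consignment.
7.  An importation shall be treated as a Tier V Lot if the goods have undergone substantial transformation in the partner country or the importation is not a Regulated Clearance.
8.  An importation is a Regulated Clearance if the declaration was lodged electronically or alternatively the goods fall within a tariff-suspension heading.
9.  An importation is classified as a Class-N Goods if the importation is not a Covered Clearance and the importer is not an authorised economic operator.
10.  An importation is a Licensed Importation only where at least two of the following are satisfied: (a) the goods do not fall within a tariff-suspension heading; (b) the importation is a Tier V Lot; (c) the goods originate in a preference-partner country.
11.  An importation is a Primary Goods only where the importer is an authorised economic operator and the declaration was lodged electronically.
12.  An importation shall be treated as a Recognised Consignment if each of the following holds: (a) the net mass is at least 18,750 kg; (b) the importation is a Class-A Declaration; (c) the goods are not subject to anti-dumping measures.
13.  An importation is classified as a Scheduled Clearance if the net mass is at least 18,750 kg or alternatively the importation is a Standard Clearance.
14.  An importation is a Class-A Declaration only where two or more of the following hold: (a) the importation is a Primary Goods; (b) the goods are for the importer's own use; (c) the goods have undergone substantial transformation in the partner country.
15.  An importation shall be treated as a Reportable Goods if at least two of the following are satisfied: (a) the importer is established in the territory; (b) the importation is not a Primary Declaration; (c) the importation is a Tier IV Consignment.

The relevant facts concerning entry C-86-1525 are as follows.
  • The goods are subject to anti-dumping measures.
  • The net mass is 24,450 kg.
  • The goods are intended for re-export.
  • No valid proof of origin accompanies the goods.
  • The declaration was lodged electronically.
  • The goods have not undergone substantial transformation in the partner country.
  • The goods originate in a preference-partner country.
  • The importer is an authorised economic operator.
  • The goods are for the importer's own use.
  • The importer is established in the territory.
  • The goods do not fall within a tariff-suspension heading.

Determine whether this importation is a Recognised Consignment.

Under paragraph 11: the importer is an authorised economic operator? yes; and the declaration was lodged electronically? yes. So the importation is a Primary Goods.
Under paragraph 14: Primary Goods (paragraph 11)? yes; the goods are for the importer's own use? yes; the goods have undergone substantial transformation in the partner country? no — 2 of 3 hold (need ≥2) → satisfied.
Under paragraph 12: net mass: 24,450 kg ≥ 18,750 kg? yes; and Class-A Declaration (paragraph 14)? yes; and the goods are not subject to anti-dumping measures? no. So the importation is not a Recognised Consignment.

No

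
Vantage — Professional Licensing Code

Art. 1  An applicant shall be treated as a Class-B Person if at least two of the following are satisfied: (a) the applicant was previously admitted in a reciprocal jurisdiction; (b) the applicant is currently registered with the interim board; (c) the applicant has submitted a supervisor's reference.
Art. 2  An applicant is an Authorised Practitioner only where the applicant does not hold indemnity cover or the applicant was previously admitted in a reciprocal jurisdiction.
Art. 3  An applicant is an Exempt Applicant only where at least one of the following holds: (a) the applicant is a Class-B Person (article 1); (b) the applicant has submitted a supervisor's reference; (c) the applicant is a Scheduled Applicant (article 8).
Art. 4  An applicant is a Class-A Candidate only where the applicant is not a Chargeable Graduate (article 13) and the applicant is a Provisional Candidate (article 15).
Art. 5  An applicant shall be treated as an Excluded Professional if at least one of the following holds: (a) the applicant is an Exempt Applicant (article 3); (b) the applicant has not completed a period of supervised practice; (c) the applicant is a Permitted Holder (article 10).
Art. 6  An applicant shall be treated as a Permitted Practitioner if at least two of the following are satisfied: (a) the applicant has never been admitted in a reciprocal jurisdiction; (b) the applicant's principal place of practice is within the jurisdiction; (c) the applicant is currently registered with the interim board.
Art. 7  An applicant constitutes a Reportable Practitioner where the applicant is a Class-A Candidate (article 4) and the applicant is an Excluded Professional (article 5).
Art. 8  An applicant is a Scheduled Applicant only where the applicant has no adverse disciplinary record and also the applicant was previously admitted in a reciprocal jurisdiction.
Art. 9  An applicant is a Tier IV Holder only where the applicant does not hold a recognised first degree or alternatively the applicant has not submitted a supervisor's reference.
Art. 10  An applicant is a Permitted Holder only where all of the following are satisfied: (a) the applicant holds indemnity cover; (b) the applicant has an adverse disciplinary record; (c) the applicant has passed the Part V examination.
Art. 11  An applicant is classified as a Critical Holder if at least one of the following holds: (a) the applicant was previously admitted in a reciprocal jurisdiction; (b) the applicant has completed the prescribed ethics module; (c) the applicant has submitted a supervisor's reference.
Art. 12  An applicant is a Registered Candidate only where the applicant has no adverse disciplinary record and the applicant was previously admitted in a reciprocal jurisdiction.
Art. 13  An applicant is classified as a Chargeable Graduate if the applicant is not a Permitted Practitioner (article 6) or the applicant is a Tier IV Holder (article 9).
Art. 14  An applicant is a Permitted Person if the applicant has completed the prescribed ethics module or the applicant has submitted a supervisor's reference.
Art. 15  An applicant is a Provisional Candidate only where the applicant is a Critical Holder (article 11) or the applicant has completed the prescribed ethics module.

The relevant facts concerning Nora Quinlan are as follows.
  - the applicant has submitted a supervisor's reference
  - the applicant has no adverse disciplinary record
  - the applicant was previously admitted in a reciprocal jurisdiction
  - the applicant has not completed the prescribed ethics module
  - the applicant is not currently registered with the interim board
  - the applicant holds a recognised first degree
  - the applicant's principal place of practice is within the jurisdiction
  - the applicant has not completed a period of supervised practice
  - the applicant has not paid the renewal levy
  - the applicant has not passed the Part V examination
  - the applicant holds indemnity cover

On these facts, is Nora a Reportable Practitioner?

Under article 6: the applicant has never been admitted in a reciprocal jurisdiction? no; the applicant's principal place of practice is within the jurisdiction? yes; the applicant is currently registered with the interim board? no — 1 of 3 hold (need ≥2) → not satisfied.
Under article 9: the applicant does not hold a recognised first degree? no; or the applicant has not submitted a supervisor's reference? no. So the applicant is not a Tier IV Holder.
Under article 13: not a Permitted Practitioner (article 6)? yes; or Tier IV Holder (article 9)? no. So the applicant is a Chargeable Graduate.
Under article 11: the applicant was previously admitted in a reciprocal jurisdiction? yes; or the applicant has completed the prescribed ethics module? no; or the applicant has submitted a supervisor's reference? yes. So the applicant is a Critical Holder.
Under article 15: Critical Holder (article 11)? yes; or the applicant has completed the prescribed ethics module? no. So the applicant is a Provisional Candidate.
Under article 4: not a Chargeable Graduate (article 13)? no; and Provisional Candidate (article 15)? yes. So the applicant is not a Class-A Candidate.
Under article 1: the applicant was previously admitted in a reciprocal jurisdiction? yes; the applicant is currently registered with the interim board? no; the applicant has submitted a supervisor's reference? yes — 2 of 3 hold (need ≥2) → satisfied.
Under article 8: the applicant has no adverse disciplinary record? yes; and the applicant was previously admitted in a reciprocal jurisdiction? yes. So the applicant is a Scheduled Applicant.
Under article 3: Class-B Person (article 1)? yes; or the applicant has submitted a supervisor's reference? yes; or Scheduled Applicant (article 8)? yes. So the applicant is an Exempt Applicant.
Under article 10: the applicant holds indemnity cover? yes; and the applicant has an adverse disciplinary record? no; and the applicant has passed the Part V examination? no. So the applicant is not a Permitted Holder.
Under article 5: Exempt Applicant (article 3)? yes; or the applicant has not completed a period of supervised practice? yes; or Permitted Holder (article 10)? no. So the applicant is an Excluded Professional.
Under article 7: Class-A Candidate (article 4)? no; and Excluded Professional (article 5)? yes. So the applicant is not a Reportable Practitioner.

No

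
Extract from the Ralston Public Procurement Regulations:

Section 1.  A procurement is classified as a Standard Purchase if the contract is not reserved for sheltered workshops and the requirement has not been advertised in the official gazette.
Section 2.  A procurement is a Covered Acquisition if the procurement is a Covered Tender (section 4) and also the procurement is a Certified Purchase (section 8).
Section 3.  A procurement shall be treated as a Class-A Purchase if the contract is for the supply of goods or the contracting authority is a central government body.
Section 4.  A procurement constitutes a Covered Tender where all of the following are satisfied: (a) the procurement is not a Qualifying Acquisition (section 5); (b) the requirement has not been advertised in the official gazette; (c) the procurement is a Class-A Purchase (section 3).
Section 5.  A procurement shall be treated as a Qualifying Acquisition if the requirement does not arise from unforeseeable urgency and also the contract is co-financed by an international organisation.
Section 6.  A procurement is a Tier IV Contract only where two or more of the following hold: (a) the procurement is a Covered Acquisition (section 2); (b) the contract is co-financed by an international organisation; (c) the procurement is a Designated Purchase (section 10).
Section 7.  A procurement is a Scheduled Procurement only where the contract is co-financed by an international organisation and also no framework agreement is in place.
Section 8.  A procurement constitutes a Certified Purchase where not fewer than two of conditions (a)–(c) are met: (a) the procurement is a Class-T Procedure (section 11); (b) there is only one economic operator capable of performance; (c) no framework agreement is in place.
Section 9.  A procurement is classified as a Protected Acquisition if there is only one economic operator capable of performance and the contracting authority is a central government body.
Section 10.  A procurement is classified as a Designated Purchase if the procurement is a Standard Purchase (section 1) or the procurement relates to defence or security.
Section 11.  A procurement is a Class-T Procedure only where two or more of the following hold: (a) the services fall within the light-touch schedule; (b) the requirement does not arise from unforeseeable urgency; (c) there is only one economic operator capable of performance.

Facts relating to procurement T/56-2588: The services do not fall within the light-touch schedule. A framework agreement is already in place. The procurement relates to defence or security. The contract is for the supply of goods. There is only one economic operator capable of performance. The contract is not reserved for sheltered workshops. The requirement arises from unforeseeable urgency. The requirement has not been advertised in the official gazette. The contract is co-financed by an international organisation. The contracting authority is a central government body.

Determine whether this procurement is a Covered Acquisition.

section 5 — Qualifying Acquisition: [the requirement does not arise from unforeseeable urgency? no] AND [the contract is co-financed by an international organisation? yes] → not satisfied.
section 3 — Class-A Purchase: [the contract is for the supply of goods? yes] OR [the contracting authority is a central government body? yes] → satisfied.
section 4 — Covered Tender: [not a Qualifying Acquisition (section 5)? yes] AND [the requirement has not been advertised in the official gazette? yes] AND [Class-A Purchase (section 3)? yes] → satisfied.
section 11 — Class-T Procedure: the services fall within the light-touch schedule? no; the requirement does not arise from unforeseeable urgency? no; there is only one economic operator capable of performance? yes — 1 of 3 hold (need ≥2) → not satisfied.
section 8 — Certified Purchase: Class-T Procedure (section 11)? no; there is only one economic operator capable of performance? yes; no framework agreement is in place? no — 1 of 3 hold (need ≥2) → not satisfied.
section 2 — Covered Acquisition: [Covered Tender (section 4)? yes] AND [Certified Purchase (section 8)? no] → not satisfied.

No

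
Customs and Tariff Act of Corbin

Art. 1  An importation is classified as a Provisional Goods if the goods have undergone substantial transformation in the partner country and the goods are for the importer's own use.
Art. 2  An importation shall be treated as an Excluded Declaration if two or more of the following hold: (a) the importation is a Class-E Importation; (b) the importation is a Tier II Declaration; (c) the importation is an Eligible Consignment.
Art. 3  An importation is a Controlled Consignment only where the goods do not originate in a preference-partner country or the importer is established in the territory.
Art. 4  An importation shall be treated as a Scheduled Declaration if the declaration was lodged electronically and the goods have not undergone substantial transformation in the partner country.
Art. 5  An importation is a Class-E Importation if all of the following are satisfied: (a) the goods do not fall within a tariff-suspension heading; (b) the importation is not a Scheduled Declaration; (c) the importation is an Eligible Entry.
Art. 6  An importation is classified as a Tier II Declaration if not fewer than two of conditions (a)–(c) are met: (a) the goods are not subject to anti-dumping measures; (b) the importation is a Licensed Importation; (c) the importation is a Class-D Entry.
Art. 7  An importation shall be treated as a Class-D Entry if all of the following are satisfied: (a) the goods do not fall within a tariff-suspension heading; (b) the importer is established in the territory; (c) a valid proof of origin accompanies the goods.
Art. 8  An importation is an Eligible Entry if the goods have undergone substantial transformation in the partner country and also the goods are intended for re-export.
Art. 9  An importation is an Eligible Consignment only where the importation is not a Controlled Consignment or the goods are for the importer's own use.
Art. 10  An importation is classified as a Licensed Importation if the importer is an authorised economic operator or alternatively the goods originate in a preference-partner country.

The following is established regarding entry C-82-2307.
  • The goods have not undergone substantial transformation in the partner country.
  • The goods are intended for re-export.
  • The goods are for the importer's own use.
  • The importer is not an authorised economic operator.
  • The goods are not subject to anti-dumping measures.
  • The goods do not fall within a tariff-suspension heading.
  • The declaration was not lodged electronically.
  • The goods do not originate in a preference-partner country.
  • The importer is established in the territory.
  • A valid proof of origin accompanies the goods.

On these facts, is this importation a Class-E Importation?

No

article 4 — Scheduled Declaration: [the declaration was lodged electronically? no] AND [the goods have not undergone substantial transformation in the partner country? yes] → not satisfied.
article 8 — Eligible Entry: [the goods have undergone substantial transformation in the partner country? no] AND [the goods are intended for re-export? yes] → not satisfied.
article 5 — Class-E Importation: [the goods do not fall within a tariff-suspension heading? yes] AND [not a Scheduled Declaration (article 4)? yes] AND [Eligible Entry (article 8)? no] → not satisfied.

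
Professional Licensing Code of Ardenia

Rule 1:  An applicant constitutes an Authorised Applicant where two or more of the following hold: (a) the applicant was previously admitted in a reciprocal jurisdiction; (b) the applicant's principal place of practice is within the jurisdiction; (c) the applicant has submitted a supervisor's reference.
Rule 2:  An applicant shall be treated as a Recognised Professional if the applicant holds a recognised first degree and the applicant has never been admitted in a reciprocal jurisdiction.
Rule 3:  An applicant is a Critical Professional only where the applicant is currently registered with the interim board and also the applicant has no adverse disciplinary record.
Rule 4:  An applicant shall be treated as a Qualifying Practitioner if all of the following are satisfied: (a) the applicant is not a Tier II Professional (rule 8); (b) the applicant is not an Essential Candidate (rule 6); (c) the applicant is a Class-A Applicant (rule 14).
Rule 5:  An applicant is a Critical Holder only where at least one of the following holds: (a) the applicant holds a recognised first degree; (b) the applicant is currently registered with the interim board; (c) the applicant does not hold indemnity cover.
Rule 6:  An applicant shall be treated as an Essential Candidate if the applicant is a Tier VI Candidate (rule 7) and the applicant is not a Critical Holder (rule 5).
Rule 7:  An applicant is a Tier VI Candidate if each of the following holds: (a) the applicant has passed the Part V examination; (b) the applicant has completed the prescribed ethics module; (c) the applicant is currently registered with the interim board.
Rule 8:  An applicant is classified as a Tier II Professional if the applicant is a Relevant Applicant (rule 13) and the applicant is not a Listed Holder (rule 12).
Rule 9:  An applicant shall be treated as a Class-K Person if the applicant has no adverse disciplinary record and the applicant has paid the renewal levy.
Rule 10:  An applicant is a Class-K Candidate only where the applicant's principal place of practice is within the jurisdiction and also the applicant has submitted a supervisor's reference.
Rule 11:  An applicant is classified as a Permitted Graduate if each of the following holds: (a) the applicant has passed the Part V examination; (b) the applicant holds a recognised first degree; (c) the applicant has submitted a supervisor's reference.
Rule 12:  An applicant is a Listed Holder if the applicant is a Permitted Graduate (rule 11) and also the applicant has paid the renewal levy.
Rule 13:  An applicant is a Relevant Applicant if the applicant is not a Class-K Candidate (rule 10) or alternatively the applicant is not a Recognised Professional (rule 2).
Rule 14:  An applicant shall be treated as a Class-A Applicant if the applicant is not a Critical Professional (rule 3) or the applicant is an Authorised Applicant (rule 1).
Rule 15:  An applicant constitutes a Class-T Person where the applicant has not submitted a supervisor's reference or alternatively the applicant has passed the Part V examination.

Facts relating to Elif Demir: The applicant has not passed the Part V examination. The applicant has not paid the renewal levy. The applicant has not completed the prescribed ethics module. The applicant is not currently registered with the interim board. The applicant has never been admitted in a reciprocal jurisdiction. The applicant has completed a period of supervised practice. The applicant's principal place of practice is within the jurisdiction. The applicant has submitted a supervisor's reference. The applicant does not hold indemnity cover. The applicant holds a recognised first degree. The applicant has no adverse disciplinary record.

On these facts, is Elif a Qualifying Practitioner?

rule 10 — Class-K Candidate: [the applicant's principal place of practice is within the jurisdiction? yes] AND [the applicant has submitted a supervisor's reference? yes] → satisfied.
rule 2 — Recognised Professional: [the applicant holds a recognised first degree? yes] AND [the applicant has never been admitted in a reciprocal jurisdiction? yes] → satisfied.
rule 13 — Relevant Applicant: [not a Class-K Candidate (rule 10)? no] OR [not a Recognised Professional (rule 2)? no] → not satisfied.
rule 11 — Permitted Graduate: [the applicant has passed the Part V examination? no] AND [the applicant holds a recognised first degree? yes] AND [the applicant has submitted a supervisor's reference? yes] → not satisfied.
rule 12 — Listed Holder: [Permitted Graduate (rule 11)? no] AND [the applicant has paid the renewal levy? no] → not satisfied.
rule 8 — Tier II Professional: [Relevant Applicant (rule 13)? no] AND [not a Listed Holder (rule 12)? yes] → not satisfied.
rule 7 — Tier VI Candidate: [the applicant has passed the Part V examination? no] AND [the applicant has completed the prescribed ethics module? no] AND [the applicant is currently registered with the interim board? no] → not satisfied.
rule 5 — Critical Holder: [the applicant holds a recognised first degree? yes] OR [the applicant is currently registered with the interim board? no] OR [the applicant does not hold indemnity cover? yes] → satisfied.
rule 6 — Essential Candidate: [Tier VI Candidate (rule 7)? no] AND [not a Critical Holder (rule 5)? no] → not satisfied.
rule 3 — Critical Professional: [the applicant is currently registered with the interim board? no] AND [the applicant has no adverse disciplinary record? yes] → not satisfied.
rule 1 — Authorised Applicant: the applicant was previously admitted in a reciprocal jurisdiction? no; the applicant's principal place of practice is within the jurisdiction? yes; the applicant has submitted a supervisor's reference? yes — 2 of 3 hold (need ≥2) → satisfied.
rule 14 — Class-A Applicant: [not a Critical Professional (rule 3)? yes] OR [Authorised Applicant (rule 1)? yes] → satisfied.
rule 4 — Qualifying Practitioner: [not a Tier II Professional (rule 8)? yes] AND [not an Essential Candidate (rule 6)? yes] AND [Class-A Applicant (rule 14)? yes] → satisfied.

Yes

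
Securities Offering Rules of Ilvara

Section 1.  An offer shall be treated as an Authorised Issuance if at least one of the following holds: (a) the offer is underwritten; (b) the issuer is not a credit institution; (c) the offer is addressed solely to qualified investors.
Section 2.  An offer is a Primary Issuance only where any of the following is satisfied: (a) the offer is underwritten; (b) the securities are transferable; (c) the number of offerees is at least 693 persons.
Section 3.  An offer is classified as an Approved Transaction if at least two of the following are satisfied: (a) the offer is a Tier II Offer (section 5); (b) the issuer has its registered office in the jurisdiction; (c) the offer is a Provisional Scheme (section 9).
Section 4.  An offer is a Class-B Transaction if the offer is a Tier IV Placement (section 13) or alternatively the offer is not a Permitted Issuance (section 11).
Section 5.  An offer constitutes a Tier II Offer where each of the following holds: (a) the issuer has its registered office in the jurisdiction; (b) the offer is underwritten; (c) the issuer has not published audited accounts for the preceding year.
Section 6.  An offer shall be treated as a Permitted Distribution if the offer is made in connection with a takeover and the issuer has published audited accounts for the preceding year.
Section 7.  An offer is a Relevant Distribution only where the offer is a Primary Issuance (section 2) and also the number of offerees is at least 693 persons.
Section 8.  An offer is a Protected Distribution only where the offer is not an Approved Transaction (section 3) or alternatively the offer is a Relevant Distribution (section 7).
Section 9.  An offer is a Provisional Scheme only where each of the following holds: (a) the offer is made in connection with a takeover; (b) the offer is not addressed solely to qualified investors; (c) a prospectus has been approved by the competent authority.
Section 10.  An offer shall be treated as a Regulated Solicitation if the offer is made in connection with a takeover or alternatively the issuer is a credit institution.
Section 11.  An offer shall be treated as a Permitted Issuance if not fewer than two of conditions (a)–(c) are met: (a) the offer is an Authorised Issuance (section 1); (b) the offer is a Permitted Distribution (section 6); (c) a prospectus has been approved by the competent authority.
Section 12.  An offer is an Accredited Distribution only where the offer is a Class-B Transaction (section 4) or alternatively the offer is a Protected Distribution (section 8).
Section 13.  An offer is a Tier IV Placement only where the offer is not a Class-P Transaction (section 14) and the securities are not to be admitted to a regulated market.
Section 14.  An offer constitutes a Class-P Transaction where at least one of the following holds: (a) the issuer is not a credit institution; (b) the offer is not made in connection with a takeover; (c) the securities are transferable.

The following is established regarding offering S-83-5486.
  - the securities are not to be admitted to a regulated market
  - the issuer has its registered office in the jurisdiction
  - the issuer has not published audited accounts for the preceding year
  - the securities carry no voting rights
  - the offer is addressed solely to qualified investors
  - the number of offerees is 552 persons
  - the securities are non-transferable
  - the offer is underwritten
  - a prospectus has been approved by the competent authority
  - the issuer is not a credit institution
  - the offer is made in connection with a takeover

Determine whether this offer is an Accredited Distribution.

section 14 — Class-P Transaction: [the issuer is not a credit institution? yes] OR [the offer is not made in connection with a takeover? no] OR [the securities are transferable? no] → satisfied.
section 13 — Tier IV Placement: [not a Class-P Transaction (section 14)? no] AND [the securities are not to be admitted to a regulated market? yes] → not satisfied.
section 1 — Authorised Issuance: [the offer is underwritten? yes] OR [the issuer is not a credit institution? yes] OR [the offer is addressed solely to qualified investors? yes] → satisfied.
section 6 — Permitted Distribution: [the offer is made in connection with a takeover? yes] AND [the issuer has published audited accounts for the preceding year? no] → not satisfied.
section 11 — Permitted Issuance: Authorised Issuance (section 1)? yes; Permitted Distribution (section 6)? no; a prospectus has been approved by the competent authority? yes — 2 of 3 hold (need ≥2) → satisfied.
section 4 — Class-B Transaction: [Tier IV Placement (section 13)? no] OR [not a Permitted Issuance (section 11)? no] → not satisfied.
section 5 — Tier II Offer: [the issuer has its registered office in the jurisdiction? yes] AND [the offer is underwritten? yes] AND [the issuer has not published audited accounts for the preceding year? yes] → satisfied.
section 9 — Provisional Scheme: [the offer is made in connection with a takeover? yes] AND [the offer is not addressed solely to qualified investors? no] AND [a prospectus has been approved by the competent authority? yes] → not satisfied.
section 3 — Approved Transaction: Tier II Offer (section 5)? yes; the issuer has its registered office in the jurisdiction? yes; Provisional Scheme (section 9)? no — 2 of 3 hold (need ≥2) → satisfied.
section 2 — Primary Issuance: [the offer is underwritten? yes] OR [the securities are transferable? no] OR [number of offerees: 552 persons ≥ 693 persons? no] → satisfied.
section 7 — Relevant Distribution: [Primary Issuance (section 2)? yes] AND [number of offerees: 552 persons ≥ 693 persons? no] → not satisfied.
section 8 — Protected Distribution: [not an Approved Transaction (section 3)? no] OR [Relevant Distribution (section 7)? no] → not satisfied.
section 12 — Accredited Distribution: [Class-B Transaction (section 4)? no] OR [Protected Distribution (section 8)? no] → not satisfied.

No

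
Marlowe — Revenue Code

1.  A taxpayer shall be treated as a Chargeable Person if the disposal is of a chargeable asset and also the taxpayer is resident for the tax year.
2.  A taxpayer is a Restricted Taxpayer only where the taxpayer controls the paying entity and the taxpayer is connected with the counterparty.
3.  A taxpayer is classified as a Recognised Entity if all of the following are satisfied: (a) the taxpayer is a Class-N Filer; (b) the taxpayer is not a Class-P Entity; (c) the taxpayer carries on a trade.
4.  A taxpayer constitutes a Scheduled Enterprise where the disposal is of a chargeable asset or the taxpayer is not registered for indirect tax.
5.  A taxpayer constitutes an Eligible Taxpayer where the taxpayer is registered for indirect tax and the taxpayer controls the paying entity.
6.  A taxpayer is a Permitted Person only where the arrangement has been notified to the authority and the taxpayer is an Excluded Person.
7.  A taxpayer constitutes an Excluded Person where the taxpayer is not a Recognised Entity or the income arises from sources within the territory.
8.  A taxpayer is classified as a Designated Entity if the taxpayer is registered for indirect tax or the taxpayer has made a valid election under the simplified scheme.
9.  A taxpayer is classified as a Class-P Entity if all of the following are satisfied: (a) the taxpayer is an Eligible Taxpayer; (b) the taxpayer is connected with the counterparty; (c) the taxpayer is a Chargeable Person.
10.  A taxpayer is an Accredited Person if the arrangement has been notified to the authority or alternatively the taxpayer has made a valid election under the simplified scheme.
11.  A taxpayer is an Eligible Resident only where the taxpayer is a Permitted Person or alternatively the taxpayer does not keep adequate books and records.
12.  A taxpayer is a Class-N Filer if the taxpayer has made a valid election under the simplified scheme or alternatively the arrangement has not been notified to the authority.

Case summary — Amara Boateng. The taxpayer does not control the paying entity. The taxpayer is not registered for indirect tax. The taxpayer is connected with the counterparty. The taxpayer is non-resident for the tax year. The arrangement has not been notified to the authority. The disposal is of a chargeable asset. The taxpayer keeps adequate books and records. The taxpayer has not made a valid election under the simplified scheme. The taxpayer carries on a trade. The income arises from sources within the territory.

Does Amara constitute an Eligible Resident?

Under paragraph 12: the taxpayer has made a valid election under the simplified scheme? no; or the arrangement has not been notified to the authority? yes. So the taxpayer is a Class-N Filer.
Under paragraph 5: the taxpayer is registered for indirect tax? no; and the taxpayer controls the paying entity? no. So the taxpayer is not an Eligible Taxpayer.
Under paragraph 1: the disposal is of a chargeable asset? yes; and the taxpayer is resident for the tax year? no. So the taxpayer is not a Chargeable Person.
Under paragraph 9: Eligible Taxpayer (paragraph 5)? no; and the taxpayer is connected with the counterparty? yes; and Chargeable Person (paragraph 1)? no. So the taxpayer is not a Class-P Entity.
Under paragraph 3: Class-N Filer (paragraph 12)? yes; and not a Class-P Entity (paragraph 9)? yes; and the taxpayer carries on a trade? yes. So the taxpayer is a Recognised Entity.
Under paragraph 7: not a Recognised Entity (paragraph 3)? no; or the income arises from sources within the territory? yes. So the taxpayer is an Excluded Person.
Under paragraph 6: the arrangement has been notified to the authority? no; and Excluded Person (paragraph 7)? yes. So the taxpayer is not a Permitted Person.
Under paragraph 11: Permitted Person (paragraph 6)? no; or the taxpayer does not keep adequate books and records? no. So the taxpayer is not an Eligible Resident.

No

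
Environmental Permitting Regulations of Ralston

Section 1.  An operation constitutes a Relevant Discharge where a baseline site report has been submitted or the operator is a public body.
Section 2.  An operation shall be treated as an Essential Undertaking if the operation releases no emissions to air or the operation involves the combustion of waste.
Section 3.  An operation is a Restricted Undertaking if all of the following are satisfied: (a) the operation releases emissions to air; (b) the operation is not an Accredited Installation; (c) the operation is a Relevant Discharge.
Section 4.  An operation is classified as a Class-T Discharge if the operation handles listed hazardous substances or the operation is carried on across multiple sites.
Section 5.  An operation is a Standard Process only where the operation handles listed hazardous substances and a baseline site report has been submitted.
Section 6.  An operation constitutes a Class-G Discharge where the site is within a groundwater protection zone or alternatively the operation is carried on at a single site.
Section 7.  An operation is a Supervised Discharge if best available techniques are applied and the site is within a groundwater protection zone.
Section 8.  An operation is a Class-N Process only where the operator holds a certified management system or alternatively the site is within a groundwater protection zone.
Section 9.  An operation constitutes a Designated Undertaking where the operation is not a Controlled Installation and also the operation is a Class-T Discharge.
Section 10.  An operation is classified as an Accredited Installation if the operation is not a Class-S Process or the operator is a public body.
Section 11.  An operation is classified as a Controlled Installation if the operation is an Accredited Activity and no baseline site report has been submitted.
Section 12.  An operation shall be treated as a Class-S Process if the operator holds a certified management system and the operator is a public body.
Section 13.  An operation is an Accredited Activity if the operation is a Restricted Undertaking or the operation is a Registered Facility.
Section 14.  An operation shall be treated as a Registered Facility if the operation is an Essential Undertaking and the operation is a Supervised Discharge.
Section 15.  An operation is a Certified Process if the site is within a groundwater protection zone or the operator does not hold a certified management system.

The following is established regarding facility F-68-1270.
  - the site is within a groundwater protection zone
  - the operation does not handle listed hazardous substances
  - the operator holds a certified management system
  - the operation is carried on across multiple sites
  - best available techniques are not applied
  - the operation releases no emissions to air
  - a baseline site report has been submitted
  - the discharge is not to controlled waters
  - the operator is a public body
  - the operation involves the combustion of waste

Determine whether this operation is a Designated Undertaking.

section 12 — Class-S Process: [the operator holds a certified management system? yes] AND [the operator is a public body? yes] → satisfied.
section 10 — Accredited Installation: [not a Class-S Process (section 12)? no] OR [the operator is a public body? yes] → satisfied.
section 1 — Relevant Discharge: [a baseline site report has been submitted? yes] OR [the operator is a public body? yes] → satisfied.
section 3 — Restricted Undertaking: [the operation releases emissions to air? no] AND [not an Accredited Installation (section 10)? no] AND [Relevant Discharge (section 1)? yes] → not satisfied.
section 2 — Essential Undertaking: [the operation releases no emissions to air? yes] OR [the operation involves the combustion of waste? yes] → satisfied.
section 7 — Supervised Discharge: [best available techniques are applied? no] AND [the site is within a groundwater protection zone? yes] → not satisfied.
section 14 — Registered Facility: [Essential Undertaking (section 2)? yes] AND [Supervised Discharge (section 7)? no] → not satisfied.
section 13 — Accredited Activity: [Restricted Undertaking (section 3)? no] OR [Registered Facility (section 14)? no] → not satisfied.
section 11 — Controlled Installation: [Accredited Activity (section 13)? no] AND [no baseline site report has been submitted? no] → not satisfied.
section 4 — Class-T Discharge: [the operation handles listed hazardous substances? no] OR [the operation is carried on across multiple sites? yes] → satisfied.
section 9 — Designated Undertaking: [not a Controlled Installation (section 11)? yes] AND [Class-T Discharge (section 4)? yes] → satisfied.

Yes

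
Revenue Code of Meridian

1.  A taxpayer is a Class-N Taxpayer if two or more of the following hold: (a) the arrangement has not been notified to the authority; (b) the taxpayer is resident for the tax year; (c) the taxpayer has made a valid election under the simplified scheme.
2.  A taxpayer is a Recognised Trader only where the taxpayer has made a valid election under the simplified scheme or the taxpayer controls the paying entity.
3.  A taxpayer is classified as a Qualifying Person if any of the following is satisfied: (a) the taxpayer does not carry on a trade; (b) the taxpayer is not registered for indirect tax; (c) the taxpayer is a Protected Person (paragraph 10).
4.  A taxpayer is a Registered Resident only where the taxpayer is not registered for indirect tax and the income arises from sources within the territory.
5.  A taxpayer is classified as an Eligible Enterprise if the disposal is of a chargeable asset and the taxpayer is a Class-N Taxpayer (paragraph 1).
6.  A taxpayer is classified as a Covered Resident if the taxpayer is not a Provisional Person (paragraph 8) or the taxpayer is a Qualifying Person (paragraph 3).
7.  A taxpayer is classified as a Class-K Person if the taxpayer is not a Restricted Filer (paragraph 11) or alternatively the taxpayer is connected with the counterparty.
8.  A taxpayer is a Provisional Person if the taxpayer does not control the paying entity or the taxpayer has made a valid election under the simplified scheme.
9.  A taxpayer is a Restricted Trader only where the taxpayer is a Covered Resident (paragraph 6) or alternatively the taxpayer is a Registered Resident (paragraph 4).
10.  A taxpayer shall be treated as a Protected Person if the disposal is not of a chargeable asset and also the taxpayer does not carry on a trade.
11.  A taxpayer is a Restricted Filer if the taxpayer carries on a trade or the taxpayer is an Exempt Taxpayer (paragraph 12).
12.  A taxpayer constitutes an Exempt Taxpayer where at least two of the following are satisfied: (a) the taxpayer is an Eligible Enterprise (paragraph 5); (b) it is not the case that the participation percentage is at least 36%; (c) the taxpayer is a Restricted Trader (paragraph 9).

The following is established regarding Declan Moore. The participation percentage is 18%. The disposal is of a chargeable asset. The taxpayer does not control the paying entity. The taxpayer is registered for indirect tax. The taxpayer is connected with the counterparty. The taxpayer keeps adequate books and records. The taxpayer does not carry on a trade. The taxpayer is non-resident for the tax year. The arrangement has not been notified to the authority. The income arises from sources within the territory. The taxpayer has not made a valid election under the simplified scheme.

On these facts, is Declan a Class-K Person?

paragraph 1 — Class-N Taxpayer: the arrangement has not been notified to the authority? yes; the taxpayer is resident for the tax year? no; the taxpayer has made a valid election under the simplified scheme? no — 1 of 3 hold (need ≥2) → not satisfied.
paragraph 5 — Eligible Enterprise: [the disposal is of a chargeable asset? yes] AND [Class-N Taxpayer (paragraph 1)? no] → not satisfied.
paragraph 8 — Provisional Person: [the taxpayer does not control the paying entity? yes] OR [the taxpayer has made a valid election under the simplified scheme? no] → satisfied.
paragraph 10 — Protected Person: [the disposal is not of a chargeable asset? no] AND [the taxpayer does not carry on a trade? yes] → not satisfied.
paragraph 3 — Qualifying Person: [the taxpayer does not carry on a trade? yes] OR [the taxpayer is not registered for indirect tax? no] OR [Protected Person (paragraph 10)? no] → satisfied.
paragraph 6 — Covered Resident: [not a Provisional Person (paragraph 8)? no] OR [Qualifying Person (paragraph 3)? yes] → satisfied.
paragraph 4 — Registered Resident: [the taxpayer is not registered for indirect tax? no] AND [the income arises from sources within the territory? yes] → not satisfied.
paragraph 9 — Restricted Trader: [Covered Resident (paragraph 6)? yes] OR [Registered Resident (paragraph 4)? no] → satisfied.
paragraph 12 — Exempt Taxpayer: Eligible Enterprise (paragraph 5)? no; participation percentage: 18% ≥ 36%? no, so negated condition yes; Restricted Trader (paragraph 9)? yes — 2 of 3 hold (need ≥2) → satisfied.
paragraph 11 — Restricted Filer: [the taxpayer carries on a trade? no] OR [Exempt Taxpayer (paragraph 12)? yes] → satisfied.
paragraph 7 — Class-K Person: [not a Restricted Filer (paragraph 11)? no] OR [the taxpayer is connected with the counterparty? yes] → satisfied.

Yes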